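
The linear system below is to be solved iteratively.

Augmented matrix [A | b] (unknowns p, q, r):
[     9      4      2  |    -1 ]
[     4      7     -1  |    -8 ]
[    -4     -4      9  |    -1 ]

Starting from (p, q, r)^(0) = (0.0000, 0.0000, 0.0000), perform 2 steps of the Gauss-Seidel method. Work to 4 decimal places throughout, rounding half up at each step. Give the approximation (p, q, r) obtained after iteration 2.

Iteration 1:
  p = (-1 - (4)·0.0000 - (2)·0.0000) / (9) = -0.1111
  q = (-8 - (4)·-0.1111 - (-1)·0.0000) / (7) = -1.0794
  r = (-1 - (-4)·-0.1111 - (-4)·-1.0794) / (9) = -0.6402
Iteration 2:
  p = (-1 - (4)·-1.0794 - (2)·-0.6402) / (9) = 0.5109
  q = (-8 - (4)·0.5109 - (-1)·-0.6402) / (7) = -1.5263
  r = (-1 - (-4)·0.5109 - (-4)·-1.5263) / (9) = -0.5624

(0.5109, -1.5263, -0.5624)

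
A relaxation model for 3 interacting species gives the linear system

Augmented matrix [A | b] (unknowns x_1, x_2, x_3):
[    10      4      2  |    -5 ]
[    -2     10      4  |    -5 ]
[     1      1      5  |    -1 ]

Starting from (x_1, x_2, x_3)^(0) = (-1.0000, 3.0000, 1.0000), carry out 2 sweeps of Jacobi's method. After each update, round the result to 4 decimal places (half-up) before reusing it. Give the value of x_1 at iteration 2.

0.0600

Iteration 1:
  x_1 = (-5 - (4)·3.0000 - (2)·1.0000) / (10) = -1.9000
  x_2 = (-5 - (-2)·-1.0000 - (4)·1.0000) / (10) = -1.1000
  x_3 = (-1 - (1)·-1.0000 - (1)·3.0000) / (5) = -0.6000
Iteration 2:
  x_1 = (-5 - (4)·-1.1000 - (2)·-0.6000) / (10) = 0.0600
  x_2 = (-5 - (-2)·-1.9000 - (4)·-0.6000) / (10) = -0.6400
  x_3 = (-1 - (1)·-1.9000 - (1)·-1.1000) / (5) = 0.4000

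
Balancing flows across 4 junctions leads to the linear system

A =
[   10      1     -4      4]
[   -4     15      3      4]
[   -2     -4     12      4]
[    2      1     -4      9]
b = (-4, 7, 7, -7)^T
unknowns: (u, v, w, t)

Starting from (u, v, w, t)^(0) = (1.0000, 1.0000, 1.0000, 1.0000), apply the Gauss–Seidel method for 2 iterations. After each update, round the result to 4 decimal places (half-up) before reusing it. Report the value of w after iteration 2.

0.9578

Iteration 1:
  u = (-4 - (1)·1.0000 - (-4)·1.0000 - (4)·1.0000) / (10) = -0.5000
  v = (7 - (-4)·-0.5000 - (3)·1.0000 - (4)·1.0000) / (15) = -0.1333
  w = (7 - (-2)·-0.5000 - (-4)·-0.1333 - (4)·1.0000) / (12) = 0.1222
  t = (-7 - (2)·-0.5000 - (1)·-0.1333 - (-4)·0.1222) / (9) = -0.5975
Iteration 2:
  u = (-4 - (1)·-0.1333 - (-4)·0.1222 - (4)·-0.5975) / (10) = -0.0988
  v = (7 - (-4)·-0.0988 - (3)·0.1222 - (4)·-0.5975) / (15) = 0.5752
  w = (7 - (-2)·-0.0988 - (-4)·0.5752 - (4)·-0.5975) / (12) = 0.9578
  t = (-7 - (2)·-0.0988 - (1)·0.5752 - (-4)·0.9578) / (9) = -0.3940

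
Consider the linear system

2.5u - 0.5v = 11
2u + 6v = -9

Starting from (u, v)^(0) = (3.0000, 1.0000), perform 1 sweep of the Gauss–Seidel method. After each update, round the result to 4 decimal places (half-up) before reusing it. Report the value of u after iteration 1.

Iteration 1:
  u = (11 - (-0.5)·1.0000) / (2.5) = 4.6000
  v = (-9 - (2)·4.6000) / (6) = -3.0333

4.6000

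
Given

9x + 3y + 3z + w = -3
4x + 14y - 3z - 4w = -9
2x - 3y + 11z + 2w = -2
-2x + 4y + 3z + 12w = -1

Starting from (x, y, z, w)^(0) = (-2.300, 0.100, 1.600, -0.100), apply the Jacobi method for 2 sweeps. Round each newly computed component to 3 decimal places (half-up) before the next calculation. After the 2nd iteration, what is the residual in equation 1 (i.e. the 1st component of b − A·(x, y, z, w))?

Iteration 1:
  x = (-3 - (3)·0.100 - (3)·1.600 - (1)·-0.100) / (9) = -0.889
  y = (-9 - (4)·-2.300 - (-3)·1.600 - (-4)·-0.100) / (14) = 0.329
  z = (-2 - (2)·-2.300 - (-3)·0.100 - (2)·-0.100) / (11) = 0.282
  w = (-1 - (-2)·-2.300 - (4)·0.100 - (3)·1.600) / (12) = -0.900
Iteration 2:
  x = (-3 - (3)·0.329 - (3)·0.282 - (1)·-0.900) / (9) = -0.437
  y = (-9 - (4)·-0.889 - (-3)·0.282 - (-4)·-0.900) / (14) = -0.586
  z = (-2 - (2)·-0.889 - (-3)·0.329 - (2)·-0.900) / (11) = 0.233
  w = (-1 - (-2)·-0.889 - (4)·0.329 - (3)·0.282) / (12) = -0.412
Residual b − A·x = (2.404, 0.003, -4.623, 4.715)

2.404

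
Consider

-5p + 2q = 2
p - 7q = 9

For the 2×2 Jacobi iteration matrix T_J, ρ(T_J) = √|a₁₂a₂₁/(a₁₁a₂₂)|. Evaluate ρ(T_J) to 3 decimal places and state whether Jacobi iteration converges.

0.239

a₁₂a₂₁/(a₁₁a₂₂) = (2)·(1) / ((-5)·(-7)) = 0.057143
ρ = √|0.057143| = √0.057143 = 0.239
ρ < 1, so Jacobi converges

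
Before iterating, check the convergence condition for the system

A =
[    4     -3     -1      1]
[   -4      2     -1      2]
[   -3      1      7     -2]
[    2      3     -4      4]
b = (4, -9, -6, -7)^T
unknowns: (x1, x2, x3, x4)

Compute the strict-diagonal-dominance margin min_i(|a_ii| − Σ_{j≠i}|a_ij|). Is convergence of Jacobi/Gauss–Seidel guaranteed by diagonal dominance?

-5

row 1: |4| − (3+1+1) = -1
row 2: |2| − (4+1+2) = -5
row 3: |7| − (3+1+2) = 1
row 4: |4| − (2+3+4) = -5
minimum over rows = -5 → not strictly diagonally dominant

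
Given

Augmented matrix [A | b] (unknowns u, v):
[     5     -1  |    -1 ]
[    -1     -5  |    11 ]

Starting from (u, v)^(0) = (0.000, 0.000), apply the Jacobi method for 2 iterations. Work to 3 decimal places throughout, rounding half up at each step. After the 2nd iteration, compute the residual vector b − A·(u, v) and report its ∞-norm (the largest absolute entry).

Iteration 1:
  u = (-1 - (-1)·0.000) / (5) = -0.200
  v = (11 - (-1)·0.000) / (-5) = -2.200
Iteration 2:
  u = (-1 - (-1)·-2.200) / (5) = -0.640
  v = (11 - (-1)·-0.200) / (-5) = -2.160
Residual b − A·x = (0.040, -0.440); ∞-norm = 0.440

0.440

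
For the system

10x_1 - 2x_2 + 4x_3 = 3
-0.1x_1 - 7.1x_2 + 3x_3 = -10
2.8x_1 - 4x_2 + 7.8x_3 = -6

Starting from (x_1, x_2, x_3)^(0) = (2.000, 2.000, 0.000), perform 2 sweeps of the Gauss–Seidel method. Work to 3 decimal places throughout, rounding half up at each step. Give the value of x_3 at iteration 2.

Iteration 1:
  x_1 = (3 - (-2)·2.000 - (4)·0.000) / (10) = 0.700
  x_2 = (-10 - (-0.1)·0.700 - (3)·0.000) / (-7.1) = 1.399
  x_3 = (-6 - (2.8)·0.700 - (-4)·1.399) / (7.8) = -0.303
Iteration 2:
  x_1 = (3 - (-2)·1.399 - (4)·-0.303) / (10) = 0.701
  x_2 = (-10 - (-0.1)·0.701 - (3)·-0.303) / (-7.1) = 1.271
  x_3 = (-6 - (2.8)·0.701 - (-4)·1.271) / (7.8) = -0.369

-0.369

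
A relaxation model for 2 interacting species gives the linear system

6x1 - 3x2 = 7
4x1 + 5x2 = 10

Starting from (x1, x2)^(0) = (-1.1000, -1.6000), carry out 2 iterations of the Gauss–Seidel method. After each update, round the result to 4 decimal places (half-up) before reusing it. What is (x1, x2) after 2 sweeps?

Iteration 1:
  x1 = (7 - (-3)·-1.6000) / (6) = 0.3667
  x2 = (10 - (4)·0.3667) / (5) = 1.7066
Iteration 2:
  x1 = (7 - (-3)·1.7066) / (6) = 2.0200
  x2 = (10 - (4)·2.0200) / (5) = 0.3840

(2.0200, 0.3840)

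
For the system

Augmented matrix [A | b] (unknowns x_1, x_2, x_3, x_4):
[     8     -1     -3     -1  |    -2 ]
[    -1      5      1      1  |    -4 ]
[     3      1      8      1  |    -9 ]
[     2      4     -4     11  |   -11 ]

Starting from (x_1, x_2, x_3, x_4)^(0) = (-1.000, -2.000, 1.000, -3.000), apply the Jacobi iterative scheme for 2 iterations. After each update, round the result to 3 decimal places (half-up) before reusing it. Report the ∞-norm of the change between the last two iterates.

Iteration 1:
  x_1 = (-2 - (-1)·-2.000 - (-3)·1.000 - (-1)·-3.000) / (8) = -0.500
  x_2 = (-4 - (-1)·-1.000 - (1)·1.000 - (1)·-3.000) / (5) = -0.600
  x_3 = (-9 - (3)·-1.000 - (1)·-2.000 - (1)·-3.000) / (8) = -0.125
  x_4 = (-11 - (2)·-1.000 - (4)·-2.000 - (-4)·1.000) / (11) = 0.273
Iteration 2:
  x_1 = (-2 - (-1)·-0.600 - (-3)·-0.125 - (-1)·0.273) / (8) = -0.338
  x_2 = (-4 - (-1)·-0.500 - (1)·-0.125 - (1)·0.273) / (5) = -0.930
  x_3 = (-9 - (3)·-0.500 - (1)·-0.600 - (1)·0.273) / (8) = -0.897
  x_4 = (-11 - (2)·-0.500 - (4)·-0.600 - (-4)·-0.125) / (11) = -0.736
Change: (0.162, -0.330, -0.772, -1.009) → max |·| = 1.009

1.009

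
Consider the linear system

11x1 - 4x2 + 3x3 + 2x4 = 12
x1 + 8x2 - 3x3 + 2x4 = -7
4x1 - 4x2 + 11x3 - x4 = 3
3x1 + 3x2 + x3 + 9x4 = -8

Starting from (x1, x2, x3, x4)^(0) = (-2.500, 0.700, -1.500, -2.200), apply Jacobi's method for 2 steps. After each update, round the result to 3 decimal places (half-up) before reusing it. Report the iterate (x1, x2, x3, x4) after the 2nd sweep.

(0.567, -0.650, -0.731, -1.553)

Iteration 1:
  x1 = (12 - (-4)·0.700 - (3)·-1.500 - (2)·-2.200) / (11) = 2.155
  x2 = (-7 - (1)·-2.500 - (-3)·-1.500 - (2)·-2.200) / (8) = -0.575
  x3 = (3 - (4)·-2.500 - (-4)·0.700 - (-1)·-2.200) / (11) = 1.236
  x4 = (-8 - (3)·-2.500 - (3)·0.700 - (1)·-1.500) / (9) = -0.122
Iteration 2:
  x1 = (12 - (-4)·-0.575 - (3)·1.236 - (2)·-0.122) / (11) = 0.567
  x2 = (-7 - (1)·2.155 - (-3)·1.236 - (2)·-0.122) / (8) = -0.650
  x3 = (3 - (4)·2.155 - (-4)·-0.575 - (-1)·-0.122) / (11) = -0.731
  x4 = (-8 - (3)·2.155 - (3)·-0.575 - (1)·1.236) / (9) = -1.553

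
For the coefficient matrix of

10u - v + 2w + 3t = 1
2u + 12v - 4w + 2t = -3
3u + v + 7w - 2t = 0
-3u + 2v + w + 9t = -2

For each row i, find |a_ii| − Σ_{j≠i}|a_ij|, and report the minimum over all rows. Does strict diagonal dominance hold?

row 1: |10| − (1+2+3) = 4
row 2: |12| − (2+4+2) = 4
row 3: |7| − (3+1+2) = 1
row 4: |9| − (3+2+1) = 3
minimum over rows = 1 → strictly diagonally dominant (convergence guaranteed)

1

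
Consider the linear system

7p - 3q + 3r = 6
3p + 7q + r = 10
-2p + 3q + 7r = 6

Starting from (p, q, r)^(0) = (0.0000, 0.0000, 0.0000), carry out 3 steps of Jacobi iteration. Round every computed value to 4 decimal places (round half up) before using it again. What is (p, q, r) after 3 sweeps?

Iteration 1:
  p = (6 - (-3)·0.0000 - (3)·0.0000) / (7) = 0.8571
  q = (10 - (3)·0.0000 - (1)·0.0000) / (7) = 1.4286
  r = (6 - (-2)·0.0000 - (3)·0.0000) / (7) = 0.8571
Iteration 2:
  p = (6 - (-3)·1.4286 - (3)·0.8571) / (7) = 1.1021
  q = (10 - (3)·0.8571 - (1)·0.8571) / (7) = 0.9388
  r = (6 - (-2)·0.8571 - (3)·1.4286) / (7) = 0.4898
Iteration 3:
  p = (6 - (-3)·0.9388 - (3)·0.4898) / (7) = 1.0496
  q = (10 - (3)·1.1021 - (1)·0.4898) / (7) = 0.8863
  r = (6 - (-2)·1.1021 - (3)·0.9388) / (7) = 0.7697

(1.0496, 0.8863, 0.7697)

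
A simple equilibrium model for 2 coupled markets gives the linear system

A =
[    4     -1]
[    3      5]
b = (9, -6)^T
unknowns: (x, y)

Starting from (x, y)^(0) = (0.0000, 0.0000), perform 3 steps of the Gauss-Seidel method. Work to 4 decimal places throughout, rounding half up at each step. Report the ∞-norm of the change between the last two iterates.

0.0956

Iteration 1:
  x = (9 - (-1)·0.0000) / (4) = 2.2500
  y = (-6 - (3)·2.2500) / (5) = -2.5500
Iteration 2:
  x = (9 - (-1)·-2.5500) / (4) = 1.6125
  y = (-6 - (3)·1.6125) / (5) = -2.1675
Iteration 3:
  x = (9 - (-1)·-2.1675) / (4) = 1.7081
  y = (-6 - (3)·1.7081) / (5) = -2.2249
Change: (0.0956, -0.0574) → max |·| = 0.0956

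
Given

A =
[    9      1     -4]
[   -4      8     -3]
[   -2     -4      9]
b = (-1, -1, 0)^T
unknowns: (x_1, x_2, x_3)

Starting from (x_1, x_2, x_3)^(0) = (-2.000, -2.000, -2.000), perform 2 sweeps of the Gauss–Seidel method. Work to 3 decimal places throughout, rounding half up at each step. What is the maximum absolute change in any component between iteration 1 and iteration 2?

0.715

Iteration 1:
  x_1 = (-1 - (1)·-2.000 - (-4)·-2.000) / (9) = -0.778
  x_2 = (-1 - (-4)·-0.778 - (-3)·-2.000) / (8) = -1.264
  x_3 = (0 - (-2)·-0.778 - (-4)·-1.264) / (9) = -0.735
Iteration 2:
  x_1 = (-1 - (1)·-1.264 - (-4)·-0.735) / (9) = -0.297
  x_2 = (-1 - (-4)·-0.297 - (-3)·-0.735) / (8) = -0.549
  x_3 = (0 - (-2)·-0.297 - (-4)·-0.549) / (9) = -0.310
Change: (0.481, 0.715, 0.425) → max |·| = 0.715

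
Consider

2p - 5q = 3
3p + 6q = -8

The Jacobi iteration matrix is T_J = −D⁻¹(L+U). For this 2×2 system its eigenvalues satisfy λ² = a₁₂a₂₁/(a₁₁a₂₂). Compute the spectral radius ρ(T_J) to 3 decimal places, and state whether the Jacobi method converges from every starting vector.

1.118

a₁₂a₂₁/(a₁₁a₂₂) = (-5)·(3) / ((2)·(6)) = -1.250000
ρ = √|-1.250000| = √1.250000 = 1.118
ρ > 1, so Jacobi diverges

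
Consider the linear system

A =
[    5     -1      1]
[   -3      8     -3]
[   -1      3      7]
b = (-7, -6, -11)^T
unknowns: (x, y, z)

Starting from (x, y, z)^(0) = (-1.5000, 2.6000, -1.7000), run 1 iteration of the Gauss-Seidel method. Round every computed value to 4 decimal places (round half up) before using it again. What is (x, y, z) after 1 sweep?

Iteration 1:
  x = (-7 - (-1)·2.6000 - (1)·-1.7000) / (5) = -0.5400
  y = (-6 - (-3)·-0.5400 - (-3)·-1.7000) / (8) = -1.5900
  z = (-11 - (-1)·-0.5400 - (3)·-1.5900) / (7) = -0.9671

(-0.5400, -1.5900, -0.9671)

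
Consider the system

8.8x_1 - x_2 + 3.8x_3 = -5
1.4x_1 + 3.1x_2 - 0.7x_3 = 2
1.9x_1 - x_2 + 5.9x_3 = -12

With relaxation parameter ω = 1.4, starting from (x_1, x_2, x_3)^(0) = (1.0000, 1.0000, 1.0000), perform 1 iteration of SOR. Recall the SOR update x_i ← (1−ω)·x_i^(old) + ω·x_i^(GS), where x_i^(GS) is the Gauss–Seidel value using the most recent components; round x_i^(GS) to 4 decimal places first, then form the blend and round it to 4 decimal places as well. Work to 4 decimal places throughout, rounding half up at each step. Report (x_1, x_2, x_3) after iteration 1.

Iteration 1:
  x_1: GS value = (-5 - (-1)·1.0000 - (3.8)·1.0000) / (8.8) = -0.8864;  x_1 ← (1−ω)·1.0000 + ω·-0.8864 = -1.6410
  x_2: GS value = (2 - (1.4)·-1.6410 - (-0.7)·1.0000) / (3.1) = 1.6121;  x_2 ← (1−ω)·1.0000 + ω·1.6121 = 1.8569
  x_3: GS value = (-12 - (1.9)·-1.6410 - (-1)·1.8569) / (5.9) = -1.1907;  x_3 ← (1−ω)·1.0000 + ω·-1.1907 = -2.0670

(-1.6410, 1.8569, -2.0670)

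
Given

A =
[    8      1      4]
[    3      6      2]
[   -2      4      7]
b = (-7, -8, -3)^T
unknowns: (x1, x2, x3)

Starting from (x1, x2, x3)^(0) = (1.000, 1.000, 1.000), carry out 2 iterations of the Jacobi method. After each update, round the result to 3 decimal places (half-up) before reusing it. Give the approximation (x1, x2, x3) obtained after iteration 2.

(-0.247, -0.345, 0.381)

Iteration 1:
  x1 = (-7 - (1)·1.000 - (4)·1.000) / (8) = -1.500
  x2 = (-8 - (3)·1.000 - (2)·1.000) / (6) = -2.167
  x3 = (-3 - (-2)·1.000 - (4)·1.000) / (7) = -0.714
Iteration 2:
  x1 = (-7 - (1)·-2.167 - (4)·-0.714) / (8) = -0.247
  x2 = (-8 - (3)·-1.500 - (2)·-0.714) / (6) = -0.345
  x3 = (-3 - (-2)·-1.500 - (4)·-2.167) / (7) = 0.381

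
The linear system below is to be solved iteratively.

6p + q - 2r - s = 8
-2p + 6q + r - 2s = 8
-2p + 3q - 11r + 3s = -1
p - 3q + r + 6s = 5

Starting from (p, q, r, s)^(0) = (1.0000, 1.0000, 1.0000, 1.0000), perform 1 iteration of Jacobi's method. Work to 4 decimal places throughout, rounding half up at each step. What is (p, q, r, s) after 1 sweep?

(1.6667, 1.8333, 0.4545, 1.0000)

Iteration 1:
  p = (8 - (1)·1.0000 - (-2)·1.0000 - (-1)·1.0000) / (6) = 1.6667
  q = (8 - (-2)·1.0000 - (1)·1.0000 - (-2)·1.0000) / (6) = 1.8333
  r = (-1 - (-2)·1.0000 - (3)·1.0000 - (3)·1.0000) / (-11) = 0.4545
  s = (5 - (1)·1.0000 - (-3)·1.0000 - (1)·1.0000) / (6) = 1.0000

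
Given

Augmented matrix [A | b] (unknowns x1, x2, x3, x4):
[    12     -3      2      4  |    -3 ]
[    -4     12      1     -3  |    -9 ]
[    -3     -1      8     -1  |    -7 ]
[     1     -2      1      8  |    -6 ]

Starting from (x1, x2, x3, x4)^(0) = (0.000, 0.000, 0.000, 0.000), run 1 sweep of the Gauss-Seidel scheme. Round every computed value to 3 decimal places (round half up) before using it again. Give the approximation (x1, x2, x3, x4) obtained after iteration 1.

(-0.250, -0.833, -1.073, -0.793)

Iteration 1:
  x1 = (-3 - (-3)·0.000 - (2)·0.000 - (4)·0.000) / (12) = -0.250
  x2 = (-9 - (-4)·-0.250 - (1)·0.000 - (-3)·0.000) / (12) = -0.833
  x3 = (-7 - (-3)·-0.250 - (-1)·-0.833 - (-1)·0.000) / (8) = -1.073
  x4 = (-6 - (1)·-0.250 - (-2)·-0.833 - (1)·-1.073) / (8) = -0.793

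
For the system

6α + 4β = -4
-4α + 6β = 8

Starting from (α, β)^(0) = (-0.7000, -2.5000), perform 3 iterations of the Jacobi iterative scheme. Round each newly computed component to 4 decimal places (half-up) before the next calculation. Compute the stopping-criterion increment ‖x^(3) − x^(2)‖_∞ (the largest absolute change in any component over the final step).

1.4963

Iteration 1:
  α = (-4 - (4)·-2.5000) / (6) = 1.0000
  β = (8 - (-4)·-0.7000) / (6) = 0.8667
Iteration 2:
  α = (-4 - (4)·0.8667) / (6) = -1.2445
  β = (8 - (-4)·1.0000) / (6) = 2.0000
Iteration 3:
  α = (-4 - (4)·2.0000) / (6) = -2.0000
  β = (8 - (-4)·-1.2445) / (6) = 0.5037
Change: (-0.7555, -1.4963) → max |·| = 1.4963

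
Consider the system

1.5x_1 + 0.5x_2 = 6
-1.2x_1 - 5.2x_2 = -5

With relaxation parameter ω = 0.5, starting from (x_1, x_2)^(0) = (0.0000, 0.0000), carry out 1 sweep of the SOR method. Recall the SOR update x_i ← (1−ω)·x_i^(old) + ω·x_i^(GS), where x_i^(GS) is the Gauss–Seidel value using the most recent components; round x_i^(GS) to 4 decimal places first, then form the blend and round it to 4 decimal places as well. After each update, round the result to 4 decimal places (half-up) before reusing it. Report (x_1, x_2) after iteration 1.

(2.0000, 0.2500)

Iteration 1:
  x_1: GS value = (6 - (0.5)·0.0000) / (1.5) = 4.0000;  x_1 ← (1−ω)·0.0000 + ω·4.0000 = 2.0000
  x_2: GS value = (-5 - (-1.2)·2.0000) / (-5.2) = 0.5000;  x_2 ← (1−ω)·0.0000 + ω·0.5000 = 0.2500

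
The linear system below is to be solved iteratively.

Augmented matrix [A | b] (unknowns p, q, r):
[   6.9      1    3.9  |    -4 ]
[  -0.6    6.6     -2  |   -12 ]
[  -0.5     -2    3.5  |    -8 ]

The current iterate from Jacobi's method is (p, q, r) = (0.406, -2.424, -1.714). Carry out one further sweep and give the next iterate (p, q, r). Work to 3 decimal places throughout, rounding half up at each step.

(0.740, -2.301, -3.613)

One sweep:
  p = (-4 - (1)·-2.424 - (3.9)·-1.714) / (6.9) = 0.740
  q = (-12 - (-0.6)·0.406 - (-2)·-1.714) / (6.6) = -2.301
  r = (-8 - (-0.5)·0.406 - (-2)·-2.424) / (3.5) = -3.613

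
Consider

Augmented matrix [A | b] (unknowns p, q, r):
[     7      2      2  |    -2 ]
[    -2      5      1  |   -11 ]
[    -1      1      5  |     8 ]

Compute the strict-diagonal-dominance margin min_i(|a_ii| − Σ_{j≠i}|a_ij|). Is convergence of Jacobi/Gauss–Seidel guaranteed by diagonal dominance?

2

row 1: |7| − (2+2) = 3
row 2: |5| − (2+1) = 2
row 3: |5| − (1+1) = 3
minimum over rows = 2 → strictly diagonally dominant (convergence guaranteed)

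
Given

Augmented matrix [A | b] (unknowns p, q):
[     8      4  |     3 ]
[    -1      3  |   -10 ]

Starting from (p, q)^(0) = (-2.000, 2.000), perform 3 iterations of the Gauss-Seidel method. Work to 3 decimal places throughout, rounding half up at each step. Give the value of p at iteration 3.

1.684

Iteration 1:
  p = (3 - (4)·2.000) / (8) = -0.625
  q = (-10 - (-1)·-0.625) / (3) = -3.542
Iteration 2:
  p = (3 - (4)·-3.542) / (8) = 2.146
  q = (-10 - (-1)·2.146) / (3) = -2.618
Iteration 3:
  p = (3 - (4)·-2.618) / (8) = 1.684
  q = (-10 - (-1)·1.684) / (3) = -2.772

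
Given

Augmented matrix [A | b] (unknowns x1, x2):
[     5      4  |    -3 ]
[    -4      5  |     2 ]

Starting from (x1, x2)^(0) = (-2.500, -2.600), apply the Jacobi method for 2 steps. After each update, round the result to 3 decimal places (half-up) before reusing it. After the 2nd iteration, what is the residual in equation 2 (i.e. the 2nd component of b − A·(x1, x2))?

-3.200

Iteration 1:
  x1 = (-3 - (4)·-2.600) / (5) = 1.480
  x2 = (2 - (-4)·-2.500) / (5) = -1.600
Iteration 2:
  x1 = (-3 - (4)·-1.600) / (5) = 0.680
  x2 = (2 - (-4)·1.480) / (5) = 1.584
Residual b − A·x = (-12.736, -3.200)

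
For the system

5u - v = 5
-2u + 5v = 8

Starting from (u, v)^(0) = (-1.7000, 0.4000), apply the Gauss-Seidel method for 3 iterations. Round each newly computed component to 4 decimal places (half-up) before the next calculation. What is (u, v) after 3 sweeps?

(1.4325, 2.1730)

Iteration 1:
  u = (5 - (-1)·0.4000) / (5) = 1.0800
  v = (8 - (-2)·1.0800) / (5) = 2.0320
Iteration 2:
  u = (5 - (-1)·2.0320) / (5) = 1.4064
  v = (8 - (-2)·1.4064) / (5) = 2.1626
Iteration 3:
  u = (5 - (-1)·2.1626) / (5) = 1.4325
  v = (8 - (-2)·1.4325) / (5) = 2.1730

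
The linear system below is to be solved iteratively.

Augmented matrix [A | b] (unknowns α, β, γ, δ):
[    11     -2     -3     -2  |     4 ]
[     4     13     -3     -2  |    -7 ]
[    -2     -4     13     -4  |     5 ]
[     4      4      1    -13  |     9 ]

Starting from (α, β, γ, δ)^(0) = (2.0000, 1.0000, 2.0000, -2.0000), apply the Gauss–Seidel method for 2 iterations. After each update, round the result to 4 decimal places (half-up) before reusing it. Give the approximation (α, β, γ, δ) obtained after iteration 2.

Iteration 1:
  α = (4 - (-2)·1.0000 - (-3)·2.0000 - (-2)·-2.0000) / (11) = 0.7273
  β = (-7 - (4)·0.7273 - (-3)·2.0000 - (-2)·-2.0000) / (13) = -0.6084
  γ = (5 - (-2)·0.7273 - (-4)·-0.6084 - (-4)·-2.0000) / (13) = -0.3061
  δ = (9 - (4)·0.7273 - (4)·-0.6084 - (1)·-0.3061) / (-13) = -0.6793
Iteration 2:
  α = (4 - (-2)·-0.6084 - (-3)·-0.3061 - (-2)·-0.6793) / (11) = 0.0460
  β = (-7 - (4)·0.0460 - (-3)·-0.3061 - (-2)·-0.6793) / (13) = -0.7278
  γ = (5 - (-2)·0.0460 - (-4)·-0.7278 - (-4)·-0.6793) / (13) = -0.0413
  δ = (9 - (4)·0.0460 - (4)·-0.7278 - (1)·-0.0413) / (-13) = -0.9053

(0.0460, -0.7278, -0.0413, -0.9053)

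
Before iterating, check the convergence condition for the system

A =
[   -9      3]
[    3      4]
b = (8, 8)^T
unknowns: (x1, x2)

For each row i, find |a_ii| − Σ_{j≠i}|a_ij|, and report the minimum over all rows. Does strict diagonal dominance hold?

row 1: |-9| − (3) = 6
row 2: |4| − (3) = 1
minimum over rows = 1 → strictly diagonally dominant (convergence guaranteed)

1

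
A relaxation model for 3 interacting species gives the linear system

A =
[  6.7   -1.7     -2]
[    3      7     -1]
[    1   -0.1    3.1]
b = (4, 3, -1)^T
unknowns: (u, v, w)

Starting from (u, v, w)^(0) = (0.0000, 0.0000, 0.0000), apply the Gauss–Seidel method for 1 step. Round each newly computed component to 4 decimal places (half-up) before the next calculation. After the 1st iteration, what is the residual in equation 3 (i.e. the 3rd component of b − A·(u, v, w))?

0.0000

Iteration 1:
  u = (4 - (-1.7)·0.0000 - (-2)·0.0000) / (6.7) = 0.5970
  v = (3 - (3)·0.5970 - (-1)·0.0000) / (7) = 0.1727
  w = (-1 - (1)·0.5970 - (-0.1)·0.1727) / (3.1) = -0.5096
Residual b − A·x = (-0.7255, -0.5095, 0.0000)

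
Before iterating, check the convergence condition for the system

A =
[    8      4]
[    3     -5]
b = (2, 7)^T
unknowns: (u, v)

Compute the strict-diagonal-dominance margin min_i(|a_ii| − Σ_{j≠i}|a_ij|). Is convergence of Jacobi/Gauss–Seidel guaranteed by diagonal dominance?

2

row 1: |8| − (4) = 4
row 2: |-5| − (3) = 2
minimum over rows = 2 → strictly diagonally dominant (convergence guaranteed)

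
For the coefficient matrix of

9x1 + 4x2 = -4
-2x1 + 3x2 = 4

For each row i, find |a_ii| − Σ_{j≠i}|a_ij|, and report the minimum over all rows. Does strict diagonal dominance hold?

row 1: |9| − (4) = 5
row 2: |3| − (2) = 1
minimum over rows = 1 → strictly diagonally dominant (convergence guaranteed)

1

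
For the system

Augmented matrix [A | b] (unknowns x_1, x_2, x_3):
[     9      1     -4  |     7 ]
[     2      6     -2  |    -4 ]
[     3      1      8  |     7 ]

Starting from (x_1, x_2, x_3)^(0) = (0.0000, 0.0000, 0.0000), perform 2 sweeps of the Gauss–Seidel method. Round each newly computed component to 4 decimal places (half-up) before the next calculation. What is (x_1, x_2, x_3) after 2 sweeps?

(1.1914, -0.8308, 0.5321)

Iteration 1:
  x_1 = (7 - (1)·0.0000 - (-4)·0.0000) / (9) = 0.7778
  x_2 = (-4 - (2)·0.7778 - (-2)·0.0000) / (6) = -0.9259
  x_3 = (7 - (3)·0.7778 - (1)·-0.9259) / (8) = 0.6991
Iteration 2:
  x_1 = (7 - (1)·-0.9259 - (-4)·0.6991) / (9) = 1.1914
  x_2 = (-4 - (2)·1.1914 - (-2)·0.6991) / (6) = -0.8308
  x_3 = (7 - (3)·1.1914 - (1)·-0.8308) / (8) = 0.5321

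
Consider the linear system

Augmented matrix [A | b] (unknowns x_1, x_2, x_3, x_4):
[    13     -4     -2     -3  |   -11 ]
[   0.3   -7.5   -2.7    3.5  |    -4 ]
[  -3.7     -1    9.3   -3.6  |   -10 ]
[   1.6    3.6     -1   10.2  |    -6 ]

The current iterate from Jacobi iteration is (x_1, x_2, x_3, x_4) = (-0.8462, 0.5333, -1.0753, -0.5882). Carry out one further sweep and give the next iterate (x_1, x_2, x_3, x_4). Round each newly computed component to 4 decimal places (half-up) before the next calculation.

(-0.9832, 0.6121, -1.5823, -0.7491)

One sweep:
  x_1 = (-11 - (-4)·0.5333 - (-2)·-1.0753 - (-3)·-0.5882) / (13) = -0.9832
  x_2 = (-4 - (0.3)·-0.8462 - (-2.7)·-1.0753 - (3.5)·-0.5882) / (-7.5) = 0.6121
  x_3 = (-10 - (-3.7)·-0.8462 - (-1)·0.5333 - (-3.6)·-0.5882) / (9.3) = -1.5823
  x_4 = (-6 - (1.6)·-0.8462 - (3.6)·0.5333 - (-1)·-1.0753) / (10.2) = -0.7491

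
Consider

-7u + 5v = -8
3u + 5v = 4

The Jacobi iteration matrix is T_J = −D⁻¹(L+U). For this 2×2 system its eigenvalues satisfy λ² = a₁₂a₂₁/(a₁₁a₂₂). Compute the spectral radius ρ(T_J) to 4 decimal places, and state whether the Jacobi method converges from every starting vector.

0.6547

a₁₂a₂₁/(a₁₁a₂₂) = (5)·(3) / ((-7)·(5)) = -0.428571
ρ = √|-0.428571| = √0.428571 = 0.6547
ρ < 1, so Jacobi converges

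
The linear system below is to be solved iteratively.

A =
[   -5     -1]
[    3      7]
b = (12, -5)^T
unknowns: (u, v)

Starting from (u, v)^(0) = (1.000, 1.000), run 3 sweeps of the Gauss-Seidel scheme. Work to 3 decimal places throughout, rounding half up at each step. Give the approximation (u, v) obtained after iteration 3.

(-2.470, 0.344)

Iteration 1:
  u = (12 - (-1)·1.000) / (-5) = -2.600
  v = (-5 - (3)·-2.600) / (7) = 0.400
Iteration 2:
  u = (12 - (-1)·0.400) / (-5) = -2.480
  v = (-5 - (3)·-2.480) / (7) = 0.349
Iteration 3:
  u = (12 - (-1)·0.349) / (-5) = -2.470
  v = (-5 - (3)·-2.470) / (7) = 0.344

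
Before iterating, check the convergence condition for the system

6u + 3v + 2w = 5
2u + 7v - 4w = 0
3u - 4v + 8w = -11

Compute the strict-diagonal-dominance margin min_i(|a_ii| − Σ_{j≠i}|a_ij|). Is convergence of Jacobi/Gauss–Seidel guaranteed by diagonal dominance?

1

row 1: |6| − (3+2) = 1
row 2: |7| − (2+4) = 1
row 3: |8| − (3+4) = 1
minimum over rows = 1 → strictly diagonally dominant (convergence guaranteed)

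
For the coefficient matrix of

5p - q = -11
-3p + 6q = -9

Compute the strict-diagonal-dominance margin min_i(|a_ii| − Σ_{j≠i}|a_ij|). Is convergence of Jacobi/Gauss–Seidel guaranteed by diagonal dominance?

row 1: |5| − (1) = 4
row 2: |6| − (3) = 3
minimum over rows = 3 → strictly diagonally dominant (convergence guaranteed)

3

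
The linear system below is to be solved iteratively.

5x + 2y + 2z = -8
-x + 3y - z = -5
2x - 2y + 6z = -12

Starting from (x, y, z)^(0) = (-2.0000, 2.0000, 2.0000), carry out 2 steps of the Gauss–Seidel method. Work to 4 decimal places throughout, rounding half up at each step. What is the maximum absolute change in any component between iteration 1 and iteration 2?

Iteration 1:
  x = (-8 - (2)·2.0000 - (2)·2.0000) / (5) = -3.2000
  y = (-5 - (-1)·-3.2000 - (-1)·2.0000) / (3) = -2.0667
  z = (-12 - (2)·-3.2000 - (-2)·-2.0667) / (6) = -1.6222
Iteration 2:
  x = (-8 - (2)·-2.0667 - (2)·-1.6222) / (5) = -0.1244
  y = (-5 - (-1)·-0.1244 - (-1)·-1.6222) / (3) = -2.2489
  z = (-12 - (2)·-0.1244 - (-2)·-2.2489) / (6) = -2.7082
Change: (3.0756, -0.1822, -1.0860) → max |·| = 3.0756

3.0756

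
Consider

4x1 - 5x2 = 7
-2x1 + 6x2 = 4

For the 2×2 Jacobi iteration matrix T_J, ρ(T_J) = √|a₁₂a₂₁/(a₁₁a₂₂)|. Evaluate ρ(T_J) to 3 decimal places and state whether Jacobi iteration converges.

0.645

a₁₂a₂₁/(a₁₁a₂₂) = (-5)·(-2) / ((4)·(6)) = 0.416667
ρ = √|0.416667| = √0.416667 = 0.645
ρ < 1, so Jacobi converges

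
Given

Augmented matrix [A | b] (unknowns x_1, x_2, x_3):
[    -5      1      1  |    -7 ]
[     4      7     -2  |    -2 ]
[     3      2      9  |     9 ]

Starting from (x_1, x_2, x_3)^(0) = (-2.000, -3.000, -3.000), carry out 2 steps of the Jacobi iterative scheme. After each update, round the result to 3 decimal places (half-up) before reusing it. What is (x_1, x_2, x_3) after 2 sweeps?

Iteration 1:
  x_1 = (-7 - (1)·-3.000 - (1)·-3.000) / (-5) = 0.200
  x_2 = (-2 - (4)·-2.000 - (-2)·-3.000) / (7) = 0.000
  x_3 = (9 - (3)·-2.000 - (2)·-3.000) / (9) = 2.333
Iteration 2:
  x_1 = (-7 - (1)·0.000 - (1)·2.333) / (-5) = 1.867
  x_2 = (-2 - (4)·0.200 - (-2)·2.333) / (7) = 0.267
  x_3 = (9 - (3)·0.200 - (2)·0.000) / (9) = 0.933

(1.867, 0.267, 0.933)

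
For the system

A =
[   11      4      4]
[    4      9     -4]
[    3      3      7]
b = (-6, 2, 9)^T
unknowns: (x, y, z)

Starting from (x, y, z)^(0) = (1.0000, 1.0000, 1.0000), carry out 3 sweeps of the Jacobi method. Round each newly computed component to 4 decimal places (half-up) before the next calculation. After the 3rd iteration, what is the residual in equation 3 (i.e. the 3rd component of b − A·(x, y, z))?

Iteration 1:
  x = (-6 - (4)·1.0000 - (4)·1.0000) / (11) = -1.2727
  y = (2 - (4)·1.0000 - (-4)·1.0000) / (9) = 0.2222
  z = (9 - (3)·1.0000 - (3)·1.0000) / (7) = 0.4286
Iteration 2:
  x = (-6 - (4)·0.2222 - (4)·0.4286) / (11) = -0.7821
  y = (2 - (4)·-1.2727 - (-4)·0.4286) / (9) = 0.9784
  z = (9 - (3)·-1.2727 - (3)·0.2222) / (7) = 1.7359
Iteration 3:
  x = (-6 - (4)·0.9784 - (4)·1.7359) / (11) = -1.5325
  y = (2 - (4)·-0.7821 - (-4)·1.7359) / (9) = 1.3413
  z = (9 - (3)·-0.7821 - (3)·0.9784) / (7) = 1.2016
Residual b − A·x = (0.6859, 0.8647, 1.1624)

1.1624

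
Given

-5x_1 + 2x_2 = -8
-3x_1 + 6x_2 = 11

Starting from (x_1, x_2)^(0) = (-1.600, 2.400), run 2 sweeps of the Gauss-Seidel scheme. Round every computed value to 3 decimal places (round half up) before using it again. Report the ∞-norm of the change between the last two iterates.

Iteration 1:
  x_1 = (-8 - (2)·2.400) / (-5) = 2.560
  x_2 = (11 - (-3)·2.560) / (6) = 3.113
Iteration 2:
  x_1 = (-8 - (2)·3.113) / (-5) = 2.845
  x_2 = (11 - (-3)·2.845) / (6) = 3.256
Change: (0.285, 0.143) → max |·| = 0.285

0.285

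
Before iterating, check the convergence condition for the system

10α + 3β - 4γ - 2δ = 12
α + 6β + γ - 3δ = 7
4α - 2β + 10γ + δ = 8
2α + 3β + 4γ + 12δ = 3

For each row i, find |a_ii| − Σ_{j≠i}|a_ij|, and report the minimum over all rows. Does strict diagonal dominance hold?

1

row 1: |10| − (3+4+2) = 1
row 2: |6| − (1+1+3) = 1
row 3: |10| − (4+2+1) = 3
row 4: |12| − (2+3+4) = 3
minimum over rows = 1 → strictly diagonally dominant (convergence guaranteed)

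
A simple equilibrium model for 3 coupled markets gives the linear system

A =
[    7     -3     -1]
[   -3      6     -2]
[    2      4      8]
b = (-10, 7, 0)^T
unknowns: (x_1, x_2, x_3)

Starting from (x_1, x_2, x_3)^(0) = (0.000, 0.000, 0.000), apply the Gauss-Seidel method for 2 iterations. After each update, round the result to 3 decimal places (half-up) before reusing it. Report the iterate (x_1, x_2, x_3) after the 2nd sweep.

(-1.216, 0.602, 0.003)

Iteration 1:
  x_1 = (-10 - (-3)·0.000 - (-1)·0.000) / (7) = -1.429
  x_2 = (7 - (-3)·-1.429 - (-2)·0.000) / (6) = 0.452
  x_3 = (0 - (2)·-1.429 - (4)·0.452) / (8) = 0.131
Iteration 2:
  x_1 = (-10 - (-3)·0.452 - (-1)·0.131) / (7) = -1.216
  x_2 = (7 - (-3)·-1.216 - (-2)·0.131) / (6) = 0.602
  x_3 = (0 - (2)·-1.216 - (4)·0.602) / (8) = 0.003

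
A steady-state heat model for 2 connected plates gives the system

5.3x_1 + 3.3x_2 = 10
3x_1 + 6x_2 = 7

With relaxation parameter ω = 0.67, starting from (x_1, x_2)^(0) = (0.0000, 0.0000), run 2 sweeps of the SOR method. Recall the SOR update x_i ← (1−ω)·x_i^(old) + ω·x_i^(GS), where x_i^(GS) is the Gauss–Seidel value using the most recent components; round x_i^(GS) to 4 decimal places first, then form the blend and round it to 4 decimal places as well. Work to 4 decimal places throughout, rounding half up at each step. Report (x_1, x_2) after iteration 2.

(1.5319, 0.3867)

Iteration 1:
  x_1: GS value = (10 - (3.3)·0.0000) / (5.3) = 1.8868;  x_1 ← (1−ω)·0.0000 + ω·1.8868 = 1.2642
  x_2: GS value = (7 - (3)·1.2642) / (6) = 0.5346;  x_2 ← (1−ω)·0.0000 + ω·0.5346 = 0.3582
Iteration 2:
  x_1: GS value = (10 - (3.3)·0.3582) / (5.3) = 1.6638;  x_1 ← (1−ω)·1.2642 + ω·1.6638 = 1.5319
  x_2: GS value = (7 - (3)·1.5319) / (6) = 0.4007;  x_2 ← (1−ω)·0.3582 + ω·0.4007 = 0.3867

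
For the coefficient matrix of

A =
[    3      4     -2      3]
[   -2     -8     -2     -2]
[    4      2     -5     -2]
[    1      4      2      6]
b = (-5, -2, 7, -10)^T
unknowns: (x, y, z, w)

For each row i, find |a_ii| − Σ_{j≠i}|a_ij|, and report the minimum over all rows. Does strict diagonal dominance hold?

row 1: |3| − (4+2+3) = -6
row 2: |-8| − (2+2+2) = 2
row 3: |-5| − (4+2+2) = -3
row 4: |6| − (1+4+2) = -1
minimum over rows = -6 → not strictly diagonally dominant

-6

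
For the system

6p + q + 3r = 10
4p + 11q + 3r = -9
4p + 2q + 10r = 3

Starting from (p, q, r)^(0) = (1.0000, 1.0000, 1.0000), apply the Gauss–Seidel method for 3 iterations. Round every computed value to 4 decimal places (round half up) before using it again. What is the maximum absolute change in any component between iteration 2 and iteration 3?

Iteration 1:
  p = (10 - (1)·1.0000 - (3)·1.0000) / (6) = 1.0000
  q = (-9 - (4)·1.0000 - (3)·1.0000) / (11) = -1.4545
  r = (3 - (4)·1.0000 - (2)·-1.4545) / (10) = 0.1909
Iteration 2:
  p = (10 - (1)·-1.4545 - (3)·0.1909) / (6) = 1.8136
  q = (-9 - (4)·1.8136 - (3)·0.1909) / (11) = -1.5297
  r = (3 - (4)·1.8136 - (2)·-1.5297) / (10) = -0.1195
Iteration 3:
  p = (10 - (1)·-1.5297 - (3)·-0.1195) / (6) = 1.9814
  q = (-9 - (4)·1.9814 - (3)·-0.1195) / (11) = -1.5061
  r = (3 - (4)·1.9814 - (2)·-1.5061) / (10) = -0.1913
Change: (0.1678, 0.0236, -0.0718) → max |·| = 0.1678

0.1678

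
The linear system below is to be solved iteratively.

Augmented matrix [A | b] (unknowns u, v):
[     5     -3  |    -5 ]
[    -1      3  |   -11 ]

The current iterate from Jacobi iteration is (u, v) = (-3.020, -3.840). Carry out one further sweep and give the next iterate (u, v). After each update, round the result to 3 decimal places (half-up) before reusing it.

(-3.304, -4.673)

One sweep:
  u = (-5 - (-3)·-3.840) / (5) = -3.304
  v = (-11 - (-1)·-3.020) / (3) = -4.673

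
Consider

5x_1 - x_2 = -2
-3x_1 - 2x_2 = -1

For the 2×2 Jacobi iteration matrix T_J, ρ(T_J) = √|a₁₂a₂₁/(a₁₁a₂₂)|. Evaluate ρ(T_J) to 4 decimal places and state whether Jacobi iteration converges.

a₁₂a₂₁/(a₁₁a₂₂) = (-1)·(-3) / ((5)·(-2)) = -0.300000
ρ = √|-0.300000| = √0.300000 = 0.5477
ρ < 1, so Jacobi converges

0.5477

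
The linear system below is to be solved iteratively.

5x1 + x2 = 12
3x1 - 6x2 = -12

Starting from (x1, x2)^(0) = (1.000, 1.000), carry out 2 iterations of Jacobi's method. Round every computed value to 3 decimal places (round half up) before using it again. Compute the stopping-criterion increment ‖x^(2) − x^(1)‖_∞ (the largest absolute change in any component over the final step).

Iteration 1:
  x1 = (12 - (1)·1.000) / (5) = 2.200
  x2 = (-12 - (3)·1.000) / (-6) = 2.500
Iteration 2:
  x1 = (12 - (1)·2.500) / (5) = 1.900
  x2 = (-12 - (3)·2.200) / (-6) = 3.100
Change: (-0.300, 0.600) → max |·| = 0.600

0.600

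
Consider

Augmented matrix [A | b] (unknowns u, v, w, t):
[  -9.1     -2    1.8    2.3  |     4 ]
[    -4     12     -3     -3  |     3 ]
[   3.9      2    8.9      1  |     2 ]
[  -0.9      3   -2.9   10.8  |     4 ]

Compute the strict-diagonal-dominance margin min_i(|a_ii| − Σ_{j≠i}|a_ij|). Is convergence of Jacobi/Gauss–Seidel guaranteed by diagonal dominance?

row 1: |-9.1| − (2+1.8+2.3) = 3
row 2: |12| − (4+3+3) = 2
row 3: |8.9| − (3.9+2+1) = 2
row 4: |10.8| − (0.9+3+2.9) = 4
minimum over rows = 2 → strictly diagonally dominant (convergence guaranteed)

2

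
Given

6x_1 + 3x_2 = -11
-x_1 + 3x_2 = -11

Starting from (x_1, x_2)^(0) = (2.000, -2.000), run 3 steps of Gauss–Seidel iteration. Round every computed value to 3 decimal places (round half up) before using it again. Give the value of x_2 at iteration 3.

Iteration 1:
  x_1 = (-11 - (3)·-2.000) / (6) = -0.833
  x_2 = (-11 - (-1)·-0.833) / (3) = -3.944
Iteration 2:
  x_1 = (-11 - (3)·-3.944) / (6) = 0.139
  x_2 = (-11 - (-1)·0.139) / (3) = -3.620
Iteration 3:
  x_1 = (-11 - (3)·-3.620) / (6) = -0.023
  x_2 = (-11 - (-1)·-0.023) / (3) = -3.674

-3.674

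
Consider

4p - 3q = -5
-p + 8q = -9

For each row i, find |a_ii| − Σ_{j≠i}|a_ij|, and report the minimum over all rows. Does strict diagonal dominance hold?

1

row 1: |4| − (3) = 1
row 2: |8| − (1) = 7
minimum over rows = 1 → strictly diagonally dominant (convergence guaranteed)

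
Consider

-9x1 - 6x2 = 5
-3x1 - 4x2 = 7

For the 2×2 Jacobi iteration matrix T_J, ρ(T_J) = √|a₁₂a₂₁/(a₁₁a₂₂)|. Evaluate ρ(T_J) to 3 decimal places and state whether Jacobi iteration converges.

a₁₂a₂₁/(a₁₁a₂₂) = (-6)·(-3) / ((-9)·(-4)) = 0.500000
ρ = √|0.500000| = √0.500000 = 0.707
ρ < 1, so Jacobi converges

0.707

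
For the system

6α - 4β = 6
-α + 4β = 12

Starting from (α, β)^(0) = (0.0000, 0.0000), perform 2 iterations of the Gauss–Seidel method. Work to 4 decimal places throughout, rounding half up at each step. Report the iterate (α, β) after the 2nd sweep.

(3.1667, 3.7917)

Iteration 1:
  α = (6 - (-4)·0.0000) / (6) = 1.0000
  β = (12 - (-1)·1.0000) / (4) = 3.2500
Iteration 2:
  α = (6 - (-4)·3.2500) / (6) = 3.1667
  β = (12 - (-1)·3.1667) / (4) = 3.7917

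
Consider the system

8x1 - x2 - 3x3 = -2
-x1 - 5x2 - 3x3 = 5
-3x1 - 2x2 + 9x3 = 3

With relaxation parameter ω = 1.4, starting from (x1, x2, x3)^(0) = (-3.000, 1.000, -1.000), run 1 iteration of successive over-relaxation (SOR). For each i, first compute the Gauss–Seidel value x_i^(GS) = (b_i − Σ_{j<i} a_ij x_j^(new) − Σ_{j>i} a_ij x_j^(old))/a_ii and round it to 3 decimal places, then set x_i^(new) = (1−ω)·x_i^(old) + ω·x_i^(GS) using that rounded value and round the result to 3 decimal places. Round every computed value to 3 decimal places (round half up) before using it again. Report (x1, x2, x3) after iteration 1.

(0.500, -1.100, 0.758)

Iteration 1:
  x1: GS value = (-2 - (-1)·1.000 - (-3)·-1.000) / (8) = -0.500;  x1 ← (1−ω)·-3.000 + ω·-0.500 = 0.500
  x2: GS value = (5 - (-1)·0.500 - (-3)·-1.000) / (-5) = -0.500;  x2 ← (1−ω)·1.000 + ω·-0.500 = -1.100
  x3: GS value = (3 - (-3)·0.500 - (-2)·-1.100) / (9) = 0.256;  x3 ← (1−ω)·-1.000 + ω·0.256 = 0.758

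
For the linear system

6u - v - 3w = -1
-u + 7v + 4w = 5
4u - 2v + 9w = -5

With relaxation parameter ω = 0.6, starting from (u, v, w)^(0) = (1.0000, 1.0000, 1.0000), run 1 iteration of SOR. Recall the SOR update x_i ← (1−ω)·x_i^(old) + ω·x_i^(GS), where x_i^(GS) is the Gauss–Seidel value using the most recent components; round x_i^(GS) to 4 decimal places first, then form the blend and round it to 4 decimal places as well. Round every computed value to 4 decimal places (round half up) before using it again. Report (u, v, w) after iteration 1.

Iteration 1:
  u: GS value = (-1 - (-1)·1.0000 - (-3)·1.0000) / (6) = 0.5000;  u ← (1−ω)·1.0000 + ω·0.5000 = 0.7000
  v: GS value = (5 - (-1)·0.7000 - (4)·1.0000) / (7) = 0.2429;  v ← (1−ω)·1.0000 + ω·0.2429 = 0.5457
  w: GS value = (-5 - (4)·0.7000 - (-2)·0.5457) / (9) = -0.7454;  w ← (1−ω)·1.0000 + ω·-0.7454 = -0.0472

(0.7000, 0.5457, -0.0472)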